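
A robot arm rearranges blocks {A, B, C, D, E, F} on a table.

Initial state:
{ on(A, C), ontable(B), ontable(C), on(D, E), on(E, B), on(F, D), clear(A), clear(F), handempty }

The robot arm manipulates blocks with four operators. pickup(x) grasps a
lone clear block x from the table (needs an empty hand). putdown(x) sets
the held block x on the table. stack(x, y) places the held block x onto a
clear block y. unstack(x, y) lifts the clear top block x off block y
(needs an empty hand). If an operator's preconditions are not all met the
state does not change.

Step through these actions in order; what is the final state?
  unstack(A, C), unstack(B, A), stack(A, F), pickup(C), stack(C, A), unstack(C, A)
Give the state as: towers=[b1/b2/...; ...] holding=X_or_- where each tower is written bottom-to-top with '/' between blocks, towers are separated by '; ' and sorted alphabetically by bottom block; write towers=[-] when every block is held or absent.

step 1 (unstack(A, C)): towers=[B/E/D/F; C] holding=A
step 2 (unstack(B, A)) [no-op]: towers=[B/E/D/F; C] holding=A
step 3 (stack(A, F)): towers=[B/E/D/F/A; C] holding=-
step 4 (pickup(C)): towers=[B/E/D/F/A] holding=C
step 5 (stack(C, A)): towers=[B/E/D/F/A/C] holding=-
step 6 (unstack(C, A)): towers=[B/E/D/F/A] holding=C

towers=[B/E/D/F/A] holding=C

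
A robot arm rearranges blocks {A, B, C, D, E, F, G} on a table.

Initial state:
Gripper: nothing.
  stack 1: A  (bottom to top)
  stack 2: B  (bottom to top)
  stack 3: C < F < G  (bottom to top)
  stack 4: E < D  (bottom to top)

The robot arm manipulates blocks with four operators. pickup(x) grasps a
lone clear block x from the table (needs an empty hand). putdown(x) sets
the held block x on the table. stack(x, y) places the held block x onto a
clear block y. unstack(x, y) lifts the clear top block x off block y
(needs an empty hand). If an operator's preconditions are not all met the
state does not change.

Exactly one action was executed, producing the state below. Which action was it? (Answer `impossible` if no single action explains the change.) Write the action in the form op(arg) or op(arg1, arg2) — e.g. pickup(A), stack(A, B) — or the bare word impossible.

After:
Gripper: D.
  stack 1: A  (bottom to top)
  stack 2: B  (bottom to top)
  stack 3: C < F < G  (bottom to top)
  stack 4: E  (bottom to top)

target: towers=[A; B; C/F/G; E] holding=D
         pickup(B) → towers=[A; C/F/G; E/D] holding=B
     unstack(G, F) → towers=[A; B; C/F; E/D] holding=G
     unstack(D, E) → towers=[A; B; C/F/G; E] holding=D  ← match
         pickup(A) → towers=[B; C/F/G; E/D] holding=A

unstack(D, E)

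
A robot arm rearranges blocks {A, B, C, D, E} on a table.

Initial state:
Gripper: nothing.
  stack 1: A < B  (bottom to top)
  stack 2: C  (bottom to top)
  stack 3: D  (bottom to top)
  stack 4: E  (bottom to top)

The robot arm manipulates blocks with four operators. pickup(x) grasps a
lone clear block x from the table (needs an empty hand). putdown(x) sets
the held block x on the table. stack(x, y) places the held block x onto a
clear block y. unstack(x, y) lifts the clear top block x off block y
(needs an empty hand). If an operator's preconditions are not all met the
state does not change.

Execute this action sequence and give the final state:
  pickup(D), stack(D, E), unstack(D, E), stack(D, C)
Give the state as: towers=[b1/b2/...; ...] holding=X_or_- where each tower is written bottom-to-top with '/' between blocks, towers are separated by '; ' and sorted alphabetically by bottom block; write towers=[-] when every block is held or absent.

towers=[A/B; C/D; E] holding=-

step 1 (pickup(D)): towers=[A/B; C; E] holding=D
step 2 (stack(D, E)): towers=[A/B; C; E/D] holding=-
step 3 (unstack(D, E)): towers=[A/B; C; E] holding=D
step 4 (stack(D, C)): towers=[A/B; C/D; E] holding=-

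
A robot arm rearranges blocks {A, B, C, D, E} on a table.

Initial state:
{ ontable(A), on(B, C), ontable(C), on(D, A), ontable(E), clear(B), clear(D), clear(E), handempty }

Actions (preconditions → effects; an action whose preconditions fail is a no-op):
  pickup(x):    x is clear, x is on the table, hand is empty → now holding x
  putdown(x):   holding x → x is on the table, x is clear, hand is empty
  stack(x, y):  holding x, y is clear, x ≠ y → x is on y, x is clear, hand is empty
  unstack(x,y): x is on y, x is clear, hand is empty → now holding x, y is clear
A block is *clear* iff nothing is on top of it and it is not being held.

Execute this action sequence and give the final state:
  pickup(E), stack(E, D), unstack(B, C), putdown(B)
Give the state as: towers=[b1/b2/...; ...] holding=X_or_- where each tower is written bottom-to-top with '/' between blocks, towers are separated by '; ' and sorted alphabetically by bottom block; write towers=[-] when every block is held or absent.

step 1 (pickup(E)): towers=[A/D; C/B] holding=E
step 2 (stack(E, D)): towers=[A/D/E; C/B] holding=-
step 3 (unstack(B, C)): towers=[A/D/E; C] holding=B
step 4 (putdown(B)): towers=[A/D/E; B; C] holding=-

towers=[A/D/E; B; C] holding=-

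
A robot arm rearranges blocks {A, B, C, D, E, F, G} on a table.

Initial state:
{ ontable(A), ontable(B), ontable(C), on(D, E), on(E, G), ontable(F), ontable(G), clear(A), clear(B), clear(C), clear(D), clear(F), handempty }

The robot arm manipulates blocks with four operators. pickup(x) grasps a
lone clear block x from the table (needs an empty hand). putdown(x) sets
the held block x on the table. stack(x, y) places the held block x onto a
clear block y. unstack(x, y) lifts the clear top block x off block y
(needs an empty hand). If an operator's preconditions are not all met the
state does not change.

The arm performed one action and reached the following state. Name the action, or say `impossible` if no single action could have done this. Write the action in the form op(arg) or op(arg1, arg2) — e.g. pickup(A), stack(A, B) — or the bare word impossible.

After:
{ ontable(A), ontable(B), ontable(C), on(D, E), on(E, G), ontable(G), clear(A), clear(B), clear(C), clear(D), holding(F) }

pickup(F)

target: towers=[A; B; C; G/E/D] holding=F
         pickup(B) → towers=[A; C; F; G/E/D] holding=B
         pickup(F) → towers=[A; B; C; G/E/D] holding=F  ← match
     unstack(D, E) → towers=[A; B; C; F; G/E] holding=D
         pickup(A) → towers=[B; C; F; G/E/D] holding=A
         pickup(C) → towers=[A; B; F; G/E/D] holding=C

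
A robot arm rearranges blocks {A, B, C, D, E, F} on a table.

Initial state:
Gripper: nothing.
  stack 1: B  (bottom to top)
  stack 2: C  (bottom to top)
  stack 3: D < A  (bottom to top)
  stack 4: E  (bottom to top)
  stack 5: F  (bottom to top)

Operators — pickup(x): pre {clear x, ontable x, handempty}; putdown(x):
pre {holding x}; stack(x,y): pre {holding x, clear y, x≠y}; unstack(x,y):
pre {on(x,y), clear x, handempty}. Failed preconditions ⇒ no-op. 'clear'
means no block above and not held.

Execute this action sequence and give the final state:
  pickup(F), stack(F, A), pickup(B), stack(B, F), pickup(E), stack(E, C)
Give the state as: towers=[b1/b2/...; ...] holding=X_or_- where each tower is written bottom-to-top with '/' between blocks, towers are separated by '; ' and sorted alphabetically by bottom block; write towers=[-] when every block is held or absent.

towers=[C/E; D/A/F/B] holding=-

step 1 (pickup(F)): towers=[B; C; D/A; E] holding=F
step 2 (stack(F, A)): towers=[B; C; D/A/F; E] holding=-
step 3 (pickup(B)): towers=[C; D/A/F; E] holding=B
step 4 (stack(B, F)): towers=[C; D/A/F/B; E] holding=-
step 5 (pickup(E)): towers=[C; D/A/F/B] holding=E
step 6 (stack(E, C)): towers=[C/E; D/A/F/B] holding=-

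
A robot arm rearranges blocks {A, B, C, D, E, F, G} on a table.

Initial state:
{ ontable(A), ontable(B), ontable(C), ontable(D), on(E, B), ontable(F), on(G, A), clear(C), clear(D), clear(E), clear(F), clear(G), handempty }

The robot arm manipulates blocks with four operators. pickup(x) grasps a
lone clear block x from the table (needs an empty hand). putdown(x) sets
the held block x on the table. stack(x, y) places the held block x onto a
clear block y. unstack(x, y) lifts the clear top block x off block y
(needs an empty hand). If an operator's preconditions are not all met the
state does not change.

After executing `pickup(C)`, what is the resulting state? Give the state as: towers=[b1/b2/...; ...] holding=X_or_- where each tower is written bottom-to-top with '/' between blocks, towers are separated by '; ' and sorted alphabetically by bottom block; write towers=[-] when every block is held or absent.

before: towers=[A/G; B/E; C; D; F] holding=-
pre[pickup(C)]: clear(C) ok, ontable(C) ok, handempty ok
all met → apply pickup(C)
after:  towers=[A/G; B/E; D; F] holding=C

towers=[A/G; B/E; D; F] holding=C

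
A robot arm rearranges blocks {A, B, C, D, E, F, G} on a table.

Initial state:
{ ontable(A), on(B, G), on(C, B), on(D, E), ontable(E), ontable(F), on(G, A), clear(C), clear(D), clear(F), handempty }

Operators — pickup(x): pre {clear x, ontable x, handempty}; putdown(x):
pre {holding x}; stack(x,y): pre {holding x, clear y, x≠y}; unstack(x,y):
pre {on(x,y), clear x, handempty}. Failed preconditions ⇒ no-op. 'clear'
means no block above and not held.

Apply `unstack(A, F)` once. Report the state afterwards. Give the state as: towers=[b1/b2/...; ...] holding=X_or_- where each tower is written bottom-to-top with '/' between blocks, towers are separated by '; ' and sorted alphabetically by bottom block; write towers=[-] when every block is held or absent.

before: towers=[A/G/B/C; E/D; F] holding=-
pre[unstack(A, F)]: on(A,F) fail, clear(A) fail, handempty ok
on(A,F), clear(A) unmet → unstack(A, F) is a no-op
after:  towers=[A/G/B/C; E/D; F] holding=-

towers=[A/G/B/C; E/D; F] holding=-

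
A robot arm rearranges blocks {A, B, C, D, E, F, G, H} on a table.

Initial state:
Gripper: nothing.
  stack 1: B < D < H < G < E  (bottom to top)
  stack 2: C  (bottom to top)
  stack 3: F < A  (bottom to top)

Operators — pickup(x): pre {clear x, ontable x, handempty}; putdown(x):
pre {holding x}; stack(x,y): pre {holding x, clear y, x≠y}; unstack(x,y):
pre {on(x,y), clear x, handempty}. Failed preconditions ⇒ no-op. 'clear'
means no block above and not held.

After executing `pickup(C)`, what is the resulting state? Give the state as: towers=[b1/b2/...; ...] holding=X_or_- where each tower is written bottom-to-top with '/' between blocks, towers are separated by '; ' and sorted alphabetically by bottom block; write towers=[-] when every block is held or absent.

towers=[B/D/H/G/E; F/A] holding=C

before: towers=[B/D/H/G/E; C; F/A] holding=-
pre[pickup(C)]: clear(C) ok, ontable(C) ok, handempty ok
all met → apply pickup(C)
after:  towers=[B/D/H/G/E; F/A] holding=C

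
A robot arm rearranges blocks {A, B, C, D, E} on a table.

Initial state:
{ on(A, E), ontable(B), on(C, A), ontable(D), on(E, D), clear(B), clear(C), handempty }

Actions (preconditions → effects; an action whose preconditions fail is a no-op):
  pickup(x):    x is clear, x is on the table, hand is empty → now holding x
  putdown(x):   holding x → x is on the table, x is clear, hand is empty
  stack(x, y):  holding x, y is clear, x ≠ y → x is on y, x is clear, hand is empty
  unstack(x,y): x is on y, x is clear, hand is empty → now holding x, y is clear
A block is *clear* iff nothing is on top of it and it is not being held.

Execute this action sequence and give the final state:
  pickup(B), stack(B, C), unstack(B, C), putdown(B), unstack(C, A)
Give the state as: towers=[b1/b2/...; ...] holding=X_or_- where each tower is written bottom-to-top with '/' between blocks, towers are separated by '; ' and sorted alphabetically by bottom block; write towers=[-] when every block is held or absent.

towers=[B; D/E/A] holding=C

step 1 (pickup(B)): towers=[D/E/A/C] holding=B
step 2 (stack(B, C)): towers=[D/E/A/C/B] holding=-
step 3 (unstack(B, C)): towers=[D/E/A/C] holding=B
step 4 (putdown(B)): towers=[B; D/E/A/C] holding=-
step 5 (unstack(C, A)): towers=[B; D/E/A] holding=C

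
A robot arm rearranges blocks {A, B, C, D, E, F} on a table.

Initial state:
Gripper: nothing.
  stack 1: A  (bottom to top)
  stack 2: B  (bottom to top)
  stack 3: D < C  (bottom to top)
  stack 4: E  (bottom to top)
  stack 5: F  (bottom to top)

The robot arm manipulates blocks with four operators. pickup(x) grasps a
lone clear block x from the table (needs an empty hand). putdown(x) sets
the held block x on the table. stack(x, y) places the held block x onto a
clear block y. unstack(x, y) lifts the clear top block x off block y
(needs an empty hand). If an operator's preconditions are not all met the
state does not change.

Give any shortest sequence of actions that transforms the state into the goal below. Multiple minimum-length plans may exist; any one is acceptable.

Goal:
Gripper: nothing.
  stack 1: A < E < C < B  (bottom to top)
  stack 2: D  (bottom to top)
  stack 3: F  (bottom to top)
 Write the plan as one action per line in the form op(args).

pickup(E)
stack(E, A)
unstack(C, D)
stack(C, E)
pickup(B)
stack(B, C)

step 1 (pickup(E)): towers=[A; B; D/C; F] holding=E
step 2 (stack(E, A)): towers=[A/E; B; D/C; F] holding=-
step 3 (unstack(C, D)): towers=[A/E; B; D; F] holding=C
step 4 (stack(C, E)): towers=[A/E/C; B; D; F] holding=-
step 5 (pickup(B)): towers=[A/E/C; D; F] holding=B
step 6 (stack(B, C)): towers=[A/E/C/B; D; F] holding=-
goal check: towers=[A/E/C/B; D; F] holding=- — reached (length 6, optimal by BFS)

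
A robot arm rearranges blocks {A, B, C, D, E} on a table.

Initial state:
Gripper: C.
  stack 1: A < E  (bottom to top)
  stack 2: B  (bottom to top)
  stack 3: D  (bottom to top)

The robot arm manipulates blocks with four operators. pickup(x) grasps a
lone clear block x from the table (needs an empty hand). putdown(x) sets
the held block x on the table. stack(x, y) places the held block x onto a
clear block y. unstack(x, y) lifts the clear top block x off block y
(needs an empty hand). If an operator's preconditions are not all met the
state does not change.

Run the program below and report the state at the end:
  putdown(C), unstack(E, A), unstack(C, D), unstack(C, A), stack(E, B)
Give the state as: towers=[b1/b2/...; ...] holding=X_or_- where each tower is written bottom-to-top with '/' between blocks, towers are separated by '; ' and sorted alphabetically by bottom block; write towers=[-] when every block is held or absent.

towers=[A; B/E; C; D] holding=-

step 1 (putdown(C)): towers=[A/E; B; C; D] holding=-
step 2 (unstack(E, A)): towers=[A; B; C; D] holding=E
step 3 (unstack(C, D)) [no-op]: towers=[A; B; C; D] holding=E
step 4 (unstack(C, A)) [no-op]: towers=[A; B; C; D] holding=E
step 5 (stack(E, B)): towers=[A; B/E; C; D] holding=-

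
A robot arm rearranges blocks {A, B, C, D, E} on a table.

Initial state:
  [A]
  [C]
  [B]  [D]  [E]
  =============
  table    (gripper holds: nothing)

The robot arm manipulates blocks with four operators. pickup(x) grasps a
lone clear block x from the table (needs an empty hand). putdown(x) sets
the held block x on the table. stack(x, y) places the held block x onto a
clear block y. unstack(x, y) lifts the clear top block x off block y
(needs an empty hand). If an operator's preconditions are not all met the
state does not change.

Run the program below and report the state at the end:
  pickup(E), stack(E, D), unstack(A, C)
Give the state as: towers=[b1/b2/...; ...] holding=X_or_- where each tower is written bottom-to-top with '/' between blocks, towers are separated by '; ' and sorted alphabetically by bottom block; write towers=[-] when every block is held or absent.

step 1 (pickup(E)): towers=[B/C/A; D] holding=E
step 2 (stack(E, D)): towers=[B/C/A; D/E] holding=-
step 3 (unstack(A, C)): towers=[B/C; D/E] holding=A

towers=[B/C; D/E] holding=A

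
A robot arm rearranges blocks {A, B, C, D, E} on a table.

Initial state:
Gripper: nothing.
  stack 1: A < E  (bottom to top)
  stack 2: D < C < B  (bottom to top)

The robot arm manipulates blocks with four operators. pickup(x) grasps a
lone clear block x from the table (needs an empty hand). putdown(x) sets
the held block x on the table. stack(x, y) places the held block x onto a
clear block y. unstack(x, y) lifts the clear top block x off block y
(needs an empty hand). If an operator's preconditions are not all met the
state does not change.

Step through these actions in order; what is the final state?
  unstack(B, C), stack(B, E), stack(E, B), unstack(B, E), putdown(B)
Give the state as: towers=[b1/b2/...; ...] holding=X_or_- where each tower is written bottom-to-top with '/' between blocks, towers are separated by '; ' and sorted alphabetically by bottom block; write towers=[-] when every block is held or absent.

step 1 (unstack(B, C)): towers=[A/E; D/C] holding=B
step 2 (stack(B, E)): towers=[A/E/B; D/C] holding=-
step 3 (stack(E, B)) [no-op]: towers=[A/E/B; D/C] holding=-
step 4 (unstack(B, E)): towers=[A/E; D/C] holding=B
step 5 (putdown(B)): towers=[A/E; B; D/C] holding=-

towers=[A/E; B; D/C] holding=-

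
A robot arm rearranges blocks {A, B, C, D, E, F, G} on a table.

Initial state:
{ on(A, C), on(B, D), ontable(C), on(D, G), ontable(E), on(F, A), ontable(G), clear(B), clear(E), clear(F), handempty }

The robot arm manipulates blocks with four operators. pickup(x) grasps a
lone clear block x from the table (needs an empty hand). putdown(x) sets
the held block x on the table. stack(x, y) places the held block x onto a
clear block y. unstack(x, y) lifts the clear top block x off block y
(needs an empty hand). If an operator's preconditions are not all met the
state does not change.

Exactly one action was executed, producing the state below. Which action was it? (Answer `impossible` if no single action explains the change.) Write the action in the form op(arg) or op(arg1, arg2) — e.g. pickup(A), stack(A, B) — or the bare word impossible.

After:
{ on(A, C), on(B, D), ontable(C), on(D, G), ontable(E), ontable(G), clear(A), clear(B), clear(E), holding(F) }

target: towers=[C/A; E; G/D/B] holding=F
     unstack(B, D) → towers=[C/A/F; E; G/D] holding=B
     unstack(F, A) → towers=[C/A; E; G/D/B] holding=F  ← match
         pickup(E) → towers=[C/A/F; G/D/B] holding=E

unstack(F, A)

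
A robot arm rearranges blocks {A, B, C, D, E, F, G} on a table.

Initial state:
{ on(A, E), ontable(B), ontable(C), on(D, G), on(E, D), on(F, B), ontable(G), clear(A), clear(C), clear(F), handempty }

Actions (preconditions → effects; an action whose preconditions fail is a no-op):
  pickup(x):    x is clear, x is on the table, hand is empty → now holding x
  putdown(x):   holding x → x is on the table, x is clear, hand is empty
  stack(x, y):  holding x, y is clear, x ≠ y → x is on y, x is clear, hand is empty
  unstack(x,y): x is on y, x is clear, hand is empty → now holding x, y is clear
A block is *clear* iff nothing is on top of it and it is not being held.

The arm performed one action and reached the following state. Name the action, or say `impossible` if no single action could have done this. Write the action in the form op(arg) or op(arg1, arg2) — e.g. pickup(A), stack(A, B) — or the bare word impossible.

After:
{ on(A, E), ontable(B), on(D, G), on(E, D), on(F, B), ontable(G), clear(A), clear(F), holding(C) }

pickup(C)

target: towers=[B/F; G/D/E/A] holding=C
     unstack(F, B) → towers=[B; C; G/D/E/A] holding=F
     unstack(A, E) → towers=[B/F; C; G/D/E] holding=A
         pickup(C) → towers=[B/F; G/D/E/A] holding=C  ← match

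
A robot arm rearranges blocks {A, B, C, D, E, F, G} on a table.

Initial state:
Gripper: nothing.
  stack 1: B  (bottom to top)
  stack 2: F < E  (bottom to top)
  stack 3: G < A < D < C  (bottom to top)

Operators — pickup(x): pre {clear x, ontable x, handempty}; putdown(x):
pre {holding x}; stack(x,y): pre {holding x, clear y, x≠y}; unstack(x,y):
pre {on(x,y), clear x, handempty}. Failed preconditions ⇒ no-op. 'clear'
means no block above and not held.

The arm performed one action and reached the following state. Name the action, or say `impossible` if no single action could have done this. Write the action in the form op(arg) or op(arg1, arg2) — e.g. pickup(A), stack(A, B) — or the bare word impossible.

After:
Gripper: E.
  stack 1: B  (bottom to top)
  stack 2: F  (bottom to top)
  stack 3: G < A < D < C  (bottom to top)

unstack(E, F)

target: towers=[B; F; G/A/D/C] holding=E
         pickup(B) → towers=[F/E; G/A/D/C] holding=B
     unstack(E, F) → towers=[B; F; G/A/D/C] holding=E  ← match
     unstack(C, D) → towers=[B; F/E; G/A/D] holding=C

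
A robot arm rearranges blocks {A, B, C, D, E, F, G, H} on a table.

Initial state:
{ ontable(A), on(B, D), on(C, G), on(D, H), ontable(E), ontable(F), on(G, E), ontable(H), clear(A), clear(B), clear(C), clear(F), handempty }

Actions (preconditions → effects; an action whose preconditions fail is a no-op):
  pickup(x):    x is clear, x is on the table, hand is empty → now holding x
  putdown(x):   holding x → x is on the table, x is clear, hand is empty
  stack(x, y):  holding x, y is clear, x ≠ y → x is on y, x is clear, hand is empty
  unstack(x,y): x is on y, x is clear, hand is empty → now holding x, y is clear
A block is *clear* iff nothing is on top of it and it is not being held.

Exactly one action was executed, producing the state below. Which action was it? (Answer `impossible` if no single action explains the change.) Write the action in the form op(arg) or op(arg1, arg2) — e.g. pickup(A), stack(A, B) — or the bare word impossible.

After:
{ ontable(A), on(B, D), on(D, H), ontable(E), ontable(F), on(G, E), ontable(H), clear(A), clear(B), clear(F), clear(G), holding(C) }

unstack(C, G)

target: towers=[A; E/G; F; H/D/B] holding=C
         pickup(A) → towers=[E/G/C; F; H/D/B] holding=A
     unstack(B, D) → towers=[A; E/G/C; F; H/D] holding=B
         pickup(F) → towers=[A; E/G/C; H/D/B] holding=F
     unstack(C, G) → towers=[A; E/G; F; H/D/B] holding=C  ← match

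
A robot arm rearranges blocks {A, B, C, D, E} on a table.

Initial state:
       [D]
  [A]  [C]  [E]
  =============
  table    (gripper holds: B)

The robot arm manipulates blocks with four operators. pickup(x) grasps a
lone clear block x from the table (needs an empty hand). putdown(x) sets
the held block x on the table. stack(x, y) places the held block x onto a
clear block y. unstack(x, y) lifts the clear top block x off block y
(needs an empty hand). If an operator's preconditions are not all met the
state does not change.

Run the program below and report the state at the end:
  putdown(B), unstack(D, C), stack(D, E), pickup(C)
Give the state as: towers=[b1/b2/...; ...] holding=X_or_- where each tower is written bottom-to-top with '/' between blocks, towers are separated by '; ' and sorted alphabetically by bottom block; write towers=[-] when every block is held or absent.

towers=[A; B; E/D] holding=C

step 1 (putdown(B)): towers=[A; B; C/D; E] holding=-
step 2 (unstack(D, C)): towers=[A; B; C; E] holding=D
step 3 (stack(D, E)): towers=[A; B; C; E/D] holding=-
step 4 (pickup(C)): towers=[A; B; E/D] holding=C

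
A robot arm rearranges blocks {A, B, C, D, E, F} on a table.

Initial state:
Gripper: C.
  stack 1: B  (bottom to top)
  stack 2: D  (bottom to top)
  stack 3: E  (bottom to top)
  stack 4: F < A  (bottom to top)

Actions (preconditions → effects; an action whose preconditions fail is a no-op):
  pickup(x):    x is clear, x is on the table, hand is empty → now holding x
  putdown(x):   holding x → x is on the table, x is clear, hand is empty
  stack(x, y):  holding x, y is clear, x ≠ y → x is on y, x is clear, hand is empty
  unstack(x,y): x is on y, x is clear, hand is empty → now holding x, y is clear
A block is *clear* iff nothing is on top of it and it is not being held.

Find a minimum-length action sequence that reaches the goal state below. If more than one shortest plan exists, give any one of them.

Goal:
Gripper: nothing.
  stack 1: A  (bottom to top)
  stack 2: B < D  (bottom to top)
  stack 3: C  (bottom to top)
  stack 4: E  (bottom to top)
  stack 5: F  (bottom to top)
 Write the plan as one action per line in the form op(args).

putdown(C)
pickup(D)
stack(D, B)
unstack(A, F)
putdown(A)

step 1 (putdown(C)): towers=[B; C; D; E; F/A] holding=-
step 2 (pickup(D)): towers=[B; C; E; F/A] holding=D
step 3 (stack(D, B)): towers=[B/D; C; E; F/A] holding=-
step 4 (unstack(A, F)): towers=[B/D; C; E; F] holding=A
step 5 (putdown(A)): towers=[A; B/D; C; E; F] holding=-
goal check: towers=[A; B/D; C; E; F] holding=- — reached (length 5, optimal by BFS)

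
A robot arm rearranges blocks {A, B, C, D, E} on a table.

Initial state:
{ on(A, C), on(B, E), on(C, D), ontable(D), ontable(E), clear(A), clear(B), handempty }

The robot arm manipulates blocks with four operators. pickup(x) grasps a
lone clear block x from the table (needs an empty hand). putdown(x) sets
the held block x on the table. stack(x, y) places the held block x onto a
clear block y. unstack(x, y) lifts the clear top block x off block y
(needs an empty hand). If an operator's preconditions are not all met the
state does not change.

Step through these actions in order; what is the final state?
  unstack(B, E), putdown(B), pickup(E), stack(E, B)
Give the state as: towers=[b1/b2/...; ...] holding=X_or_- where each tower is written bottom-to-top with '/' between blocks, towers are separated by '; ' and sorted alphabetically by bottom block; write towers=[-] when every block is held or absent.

towers=[B/E; D/C/A] holding=-

step 1 (unstack(B, E)): towers=[D/C/A; E] holding=B
step 2 (putdown(B)): towers=[B; D/C/A; E] holding=-
step 3 (pickup(E)): towers=[B; D/C/A] holding=E
step 4 (stack(E, B)): towers=[B/E; D/C/A] holding=-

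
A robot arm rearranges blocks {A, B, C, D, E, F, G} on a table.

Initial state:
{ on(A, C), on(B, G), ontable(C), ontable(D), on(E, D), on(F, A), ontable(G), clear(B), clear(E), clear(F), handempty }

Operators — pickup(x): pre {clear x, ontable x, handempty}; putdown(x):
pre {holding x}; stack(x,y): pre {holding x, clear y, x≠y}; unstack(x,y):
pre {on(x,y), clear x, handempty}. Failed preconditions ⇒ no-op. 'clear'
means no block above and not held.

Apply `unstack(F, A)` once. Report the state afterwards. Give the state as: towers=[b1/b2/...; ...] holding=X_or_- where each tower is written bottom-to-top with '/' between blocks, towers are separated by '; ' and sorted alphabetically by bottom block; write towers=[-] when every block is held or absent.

towers=[C/A; D/E; G/B] holding=F

before: towers=[C/A/F; D/E; G/B] holding=-
pre[unstack(F, A)]: on(F,A) ok, clear(F) ok, handempty ok
all met → apply unstack(F, A)
after:  towers=[C/A; D/E; G/B] holding=F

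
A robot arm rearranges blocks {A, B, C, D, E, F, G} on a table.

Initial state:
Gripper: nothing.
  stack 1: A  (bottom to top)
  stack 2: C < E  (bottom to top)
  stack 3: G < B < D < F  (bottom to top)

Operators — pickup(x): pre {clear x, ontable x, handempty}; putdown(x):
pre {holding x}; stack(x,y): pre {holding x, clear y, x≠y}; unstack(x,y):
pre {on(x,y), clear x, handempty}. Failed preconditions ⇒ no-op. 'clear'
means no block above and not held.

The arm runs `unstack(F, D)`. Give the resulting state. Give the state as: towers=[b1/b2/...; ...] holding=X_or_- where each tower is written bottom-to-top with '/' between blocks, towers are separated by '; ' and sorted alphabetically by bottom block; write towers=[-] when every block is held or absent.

towers=[A; C/E; G/B/D] holding=F

before: towers=[A; C/E; G/B/D/F] holding=-
pre[unstack(F, D)]: on(F,D) yes, clear(F) yes, handempty yes
all met → apply unstack(F, D)
after:  towers=[A; C/E; G/B/D] holding=F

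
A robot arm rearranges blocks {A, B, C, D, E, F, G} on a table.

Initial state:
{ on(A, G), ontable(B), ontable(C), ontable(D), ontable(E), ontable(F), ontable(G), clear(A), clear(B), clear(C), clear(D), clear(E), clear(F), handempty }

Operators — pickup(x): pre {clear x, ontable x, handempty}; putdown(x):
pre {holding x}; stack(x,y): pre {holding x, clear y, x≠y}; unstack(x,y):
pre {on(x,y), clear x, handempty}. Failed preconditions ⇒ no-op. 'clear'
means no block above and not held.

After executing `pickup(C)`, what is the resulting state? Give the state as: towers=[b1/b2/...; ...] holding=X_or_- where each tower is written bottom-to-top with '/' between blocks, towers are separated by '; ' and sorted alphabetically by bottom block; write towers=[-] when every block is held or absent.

before: towers=[B; C; D; E; F; G/A] holding=-
pre[pickup(C)]: clear(C) ok, ontable(C) ok, handempty ok
all met → apply pickup(C)
after:  towers=[B; D; E; F; G/A] holding=C

towers=[B; D; E; F; G/A] holding=C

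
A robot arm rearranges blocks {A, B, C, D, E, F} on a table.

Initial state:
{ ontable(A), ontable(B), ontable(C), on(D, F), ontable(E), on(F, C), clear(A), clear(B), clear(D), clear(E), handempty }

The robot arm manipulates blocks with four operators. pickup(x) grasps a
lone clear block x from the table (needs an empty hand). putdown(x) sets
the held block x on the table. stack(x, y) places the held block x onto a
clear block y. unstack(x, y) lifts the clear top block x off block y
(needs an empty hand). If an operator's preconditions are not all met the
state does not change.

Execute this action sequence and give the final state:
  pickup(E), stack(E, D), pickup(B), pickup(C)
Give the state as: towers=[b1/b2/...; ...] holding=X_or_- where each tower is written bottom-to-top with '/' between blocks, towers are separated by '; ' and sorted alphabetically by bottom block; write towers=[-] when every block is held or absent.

towers=[A; C/F/D/E] holding=B

step 1 (pickup(E)): towers=[A; B; C/F/D] holding=E
step 2 (stack(E, D)): towers=[A; B; C/F/D/E] holding=-
step 3 (pickup(B)): towers=[A; C/F/D/E] holding=B
step 4 (pickup(C)) [no-op]: towers=[A; C/F/D/E] holding=B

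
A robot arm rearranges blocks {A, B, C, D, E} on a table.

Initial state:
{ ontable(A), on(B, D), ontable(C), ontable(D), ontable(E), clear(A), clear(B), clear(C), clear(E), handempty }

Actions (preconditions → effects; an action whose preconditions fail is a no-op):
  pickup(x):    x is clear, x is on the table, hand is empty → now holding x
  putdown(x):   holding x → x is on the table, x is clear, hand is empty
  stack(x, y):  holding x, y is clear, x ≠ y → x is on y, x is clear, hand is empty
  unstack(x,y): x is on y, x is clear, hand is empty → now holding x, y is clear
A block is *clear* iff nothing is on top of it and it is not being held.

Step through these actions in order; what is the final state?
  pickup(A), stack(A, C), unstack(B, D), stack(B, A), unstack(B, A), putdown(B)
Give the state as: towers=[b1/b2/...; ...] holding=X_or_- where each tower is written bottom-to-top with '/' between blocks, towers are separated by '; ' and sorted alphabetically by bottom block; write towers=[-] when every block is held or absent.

step 1 (pickup(A)): towers=[C; D/B; E] holding=A
step 2 (stack(A, C)): towers=[C/A; D/B; E] holding=-
step 3 (unstack(B, D)): towers=[C/A; D; E] holding=B
step 4 (stack(B, A)): towers=[C/A/B; D; E] holding=-
step 5 (unstack(B, A)): towers=[C/A; D; E] holding=B
step 6 (putdown(B)): towers=[B; C/A; D; E] holding=-

towers=[B; C/A; D; E] holding=-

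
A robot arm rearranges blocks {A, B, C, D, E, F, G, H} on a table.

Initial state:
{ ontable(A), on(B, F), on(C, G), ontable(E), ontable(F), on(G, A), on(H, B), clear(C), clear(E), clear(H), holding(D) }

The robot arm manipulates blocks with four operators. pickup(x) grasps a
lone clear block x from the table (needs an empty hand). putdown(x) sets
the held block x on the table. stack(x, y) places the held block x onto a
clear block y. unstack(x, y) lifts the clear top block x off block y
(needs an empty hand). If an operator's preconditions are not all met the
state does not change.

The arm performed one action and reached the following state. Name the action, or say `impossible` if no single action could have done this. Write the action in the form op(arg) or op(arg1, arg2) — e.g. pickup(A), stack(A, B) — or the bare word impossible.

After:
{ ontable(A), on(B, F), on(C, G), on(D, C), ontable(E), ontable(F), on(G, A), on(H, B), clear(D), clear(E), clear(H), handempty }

target: towers=[A/G/C/D; E; F/B/H] holding=-
        putdown(D) → towers=[A/G/C; D; E; F/B/H] holding=-
       stack(D, E) → towers=[A/G/C; E/D; F/B/H] holding=-
       stack(D, H) → towers=[A/G/C; E; F/B/H/D] holding=-
       stack(D, C) → towers=[A/G/C/D; E; F/B/H] holding=-  ← match

stack(D, C)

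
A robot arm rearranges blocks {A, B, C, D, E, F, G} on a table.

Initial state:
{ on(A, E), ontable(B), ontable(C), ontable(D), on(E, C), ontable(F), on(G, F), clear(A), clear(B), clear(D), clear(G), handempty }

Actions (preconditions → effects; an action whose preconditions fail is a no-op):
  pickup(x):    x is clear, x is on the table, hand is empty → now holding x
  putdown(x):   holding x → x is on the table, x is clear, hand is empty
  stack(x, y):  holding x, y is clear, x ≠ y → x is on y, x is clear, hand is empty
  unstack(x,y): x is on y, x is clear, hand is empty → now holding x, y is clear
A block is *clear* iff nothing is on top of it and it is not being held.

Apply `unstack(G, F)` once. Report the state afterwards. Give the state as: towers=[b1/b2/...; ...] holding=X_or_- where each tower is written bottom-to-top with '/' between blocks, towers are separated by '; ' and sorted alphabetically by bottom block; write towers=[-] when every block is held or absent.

before: towers=[B; C/E/A; D; F/G] holding=-
pre[unstack(G, F)]: on(G,F) ok, clear(G) ok, handempty ok
all met → apply unstack(G, F)
after:  towers=[B; C/E/A; D; F] holding=G

towers=[B; C/E/A; D; F] holding=G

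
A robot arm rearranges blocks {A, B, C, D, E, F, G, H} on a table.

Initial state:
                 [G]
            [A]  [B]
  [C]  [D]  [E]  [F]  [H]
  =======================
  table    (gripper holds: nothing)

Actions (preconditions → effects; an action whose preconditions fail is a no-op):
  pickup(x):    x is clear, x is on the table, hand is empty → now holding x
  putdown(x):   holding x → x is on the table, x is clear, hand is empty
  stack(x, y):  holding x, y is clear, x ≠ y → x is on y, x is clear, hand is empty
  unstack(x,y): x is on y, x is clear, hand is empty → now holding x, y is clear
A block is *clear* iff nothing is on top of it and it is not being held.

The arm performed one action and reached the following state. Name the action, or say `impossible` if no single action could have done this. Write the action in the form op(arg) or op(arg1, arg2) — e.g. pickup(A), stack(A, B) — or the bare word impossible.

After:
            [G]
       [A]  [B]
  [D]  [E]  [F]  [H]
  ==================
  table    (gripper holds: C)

pickup(C)

target: towers=[D; E/A; F/B/G; H] holding=C
     unstack(G, B) → towers=[C; D; E/A; F/B; H] holding=G
     unstack(A, E) → towers=[C; D; E; F/B/G; H] holding=A
         pickup(H) → towers=[C; D; E/A; F/B/G] holding=H
         pickup(D) → towers=[C; E/A; F/B/G; H] holding=D
         pickup(C) → towers=[D; E/A; F/B/G; H] holding=C  ← match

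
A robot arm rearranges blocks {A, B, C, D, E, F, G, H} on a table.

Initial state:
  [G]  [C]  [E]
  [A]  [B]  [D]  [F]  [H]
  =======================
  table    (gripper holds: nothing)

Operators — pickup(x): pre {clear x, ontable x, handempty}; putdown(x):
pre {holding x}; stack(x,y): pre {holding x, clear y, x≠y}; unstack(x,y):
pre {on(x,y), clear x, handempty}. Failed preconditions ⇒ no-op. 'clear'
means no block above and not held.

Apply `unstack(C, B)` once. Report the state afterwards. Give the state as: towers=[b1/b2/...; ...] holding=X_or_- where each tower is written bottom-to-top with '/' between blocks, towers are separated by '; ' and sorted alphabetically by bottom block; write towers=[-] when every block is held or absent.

towers=[A/G; B; D/E; F; H] holding=C

before: towers=[A/G; B/C; D/E; F; H] holding=-
pre[unstack(C, B)]: on(C,B) yes, clear(C) yes, handempty yes
all met → apply unstack(C, B)
after:  towers=[A/G; B; D/E; F; H] holding=C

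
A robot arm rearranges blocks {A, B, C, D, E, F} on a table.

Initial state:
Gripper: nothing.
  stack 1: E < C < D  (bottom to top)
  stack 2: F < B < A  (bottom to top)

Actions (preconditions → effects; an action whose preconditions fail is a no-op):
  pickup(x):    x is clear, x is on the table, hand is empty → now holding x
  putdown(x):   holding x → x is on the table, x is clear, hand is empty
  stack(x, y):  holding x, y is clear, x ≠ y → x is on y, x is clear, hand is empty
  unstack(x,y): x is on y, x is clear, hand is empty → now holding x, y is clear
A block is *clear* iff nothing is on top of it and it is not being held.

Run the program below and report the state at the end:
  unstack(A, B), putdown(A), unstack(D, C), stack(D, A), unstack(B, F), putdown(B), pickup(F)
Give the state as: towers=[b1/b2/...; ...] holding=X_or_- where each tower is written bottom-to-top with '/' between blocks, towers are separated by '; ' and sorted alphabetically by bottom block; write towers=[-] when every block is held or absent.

towers=[A/D; B; E/C] holding=F

step 1 (unstack(A, B)): towers=[E/C/D; F/B] holding=A
step 2 (putdown(A)): towers=[A; E/C/D; F/B] holding=-
step 3 (unstack(D, C)): towers=[A; E/C; F/B] holding=D
step 4 (stack(D, A)): towers=[A/D; E/C; F/B] holding=-
step 5 (unstack(B, F)): towers=[A/D; E/C; F] holding=B
step 6 (putdown(B)): towers=[A/D; B; E/C; F] holding=-
step 7 (pickup(F)): towers=[A/D; B; E/C] holding=F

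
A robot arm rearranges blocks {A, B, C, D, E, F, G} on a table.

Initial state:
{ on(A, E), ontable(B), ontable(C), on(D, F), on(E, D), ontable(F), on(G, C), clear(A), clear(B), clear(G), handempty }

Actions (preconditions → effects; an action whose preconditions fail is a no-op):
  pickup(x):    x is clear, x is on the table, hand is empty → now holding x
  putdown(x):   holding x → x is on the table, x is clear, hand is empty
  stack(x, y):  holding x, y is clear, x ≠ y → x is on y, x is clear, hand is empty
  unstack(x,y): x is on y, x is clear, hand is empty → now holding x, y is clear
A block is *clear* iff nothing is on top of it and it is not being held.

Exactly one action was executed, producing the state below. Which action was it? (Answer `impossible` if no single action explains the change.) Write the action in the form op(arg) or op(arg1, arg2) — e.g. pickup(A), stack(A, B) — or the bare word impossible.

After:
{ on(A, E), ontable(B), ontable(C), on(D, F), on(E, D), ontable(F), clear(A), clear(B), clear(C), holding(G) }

target: towers=[B; C; F/D/E/A] holding=G
         pickup(B) → towers=[C/G; F/D/E/A] holding=B
     unstack(G, C) → towers=[B; C; F/D/E/A] holding=G  ← match
     unstack(A, E) → towers=[B; C/G; F/D/E] holding=A

unstack(G, C)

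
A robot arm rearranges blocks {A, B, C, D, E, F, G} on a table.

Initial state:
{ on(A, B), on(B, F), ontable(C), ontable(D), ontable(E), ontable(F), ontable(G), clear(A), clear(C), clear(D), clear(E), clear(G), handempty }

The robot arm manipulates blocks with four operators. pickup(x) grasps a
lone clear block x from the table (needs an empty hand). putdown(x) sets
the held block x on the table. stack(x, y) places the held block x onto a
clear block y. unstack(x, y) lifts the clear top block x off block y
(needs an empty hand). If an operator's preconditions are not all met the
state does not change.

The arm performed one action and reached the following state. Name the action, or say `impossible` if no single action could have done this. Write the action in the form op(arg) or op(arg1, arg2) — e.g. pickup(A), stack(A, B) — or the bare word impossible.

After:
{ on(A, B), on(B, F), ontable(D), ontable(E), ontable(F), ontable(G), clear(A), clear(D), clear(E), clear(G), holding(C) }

pickup(C)

target: towers=[D; E; F/B/A; G] holding=C
         pickup(G) → towers=[C; D; E; F/B/A] holding=G
         pickup(D) → towers=[C; E; F/B/A; G] holding=D
     unstack(A, B) → towers=[C; D; E; F/B; G] holding=A
         pickup(E) → towers=[C; D; F/B/A; G] holding=E
         pickup(C) → towers=[D; E; F/B/A; G] holding=C  ← match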